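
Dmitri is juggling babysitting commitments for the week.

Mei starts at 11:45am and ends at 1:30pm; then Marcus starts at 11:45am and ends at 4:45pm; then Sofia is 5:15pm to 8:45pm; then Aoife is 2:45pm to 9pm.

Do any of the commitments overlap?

Check each pair: they overlap iff neither finishes before the other starts.
Sorted by start: Mei, Marcus, Aoife, Sofia.
Marcus starts before Mei ends → Mei and Marcus overlap.
That's a conflict, so the schedule is not conflict-free.

Yes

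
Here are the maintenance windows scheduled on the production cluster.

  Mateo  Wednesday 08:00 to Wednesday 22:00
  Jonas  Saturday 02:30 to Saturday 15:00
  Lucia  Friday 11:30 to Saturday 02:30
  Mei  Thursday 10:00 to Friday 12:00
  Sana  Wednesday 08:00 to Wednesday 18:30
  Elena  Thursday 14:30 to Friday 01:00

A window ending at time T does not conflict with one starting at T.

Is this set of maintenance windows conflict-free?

No

Two intervals overlap when each starts before the other ends.
Sorted by start: Sana, Mateo, Mei, Elena, Lucia, Jonas.
Mateo starts before Sana ends → Sana and Mateo overlap.
That's a conflict, so the schedule is not conflict-free.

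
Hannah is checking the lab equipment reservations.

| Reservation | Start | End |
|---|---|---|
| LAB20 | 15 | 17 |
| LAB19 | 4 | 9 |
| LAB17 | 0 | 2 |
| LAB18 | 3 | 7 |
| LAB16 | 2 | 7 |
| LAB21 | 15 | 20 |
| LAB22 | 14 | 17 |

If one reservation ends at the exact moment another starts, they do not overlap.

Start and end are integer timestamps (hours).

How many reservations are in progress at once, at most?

Sweep the timeline, counting +1 at each start and −1 at each end (ends before starts at a tie):
0 start LAB17 → 1
2 end LAB17 → 0
2 start LAB16 → 1
3 start LAB18 → 2
4 start LAB19 → 3
7 end LAB16 → 2
7 end LAB18 → 1
9 end LAB19 → 0
14 start LAB22 → 1
15 start LAB20 → 2
15 start LAB21 → 3
17 end LAB20 → 2
17 end LAB22 → 1
20 end LAB21 → 0
Peak is 3, at 4 (LAB16, LAB18, LAB19).

3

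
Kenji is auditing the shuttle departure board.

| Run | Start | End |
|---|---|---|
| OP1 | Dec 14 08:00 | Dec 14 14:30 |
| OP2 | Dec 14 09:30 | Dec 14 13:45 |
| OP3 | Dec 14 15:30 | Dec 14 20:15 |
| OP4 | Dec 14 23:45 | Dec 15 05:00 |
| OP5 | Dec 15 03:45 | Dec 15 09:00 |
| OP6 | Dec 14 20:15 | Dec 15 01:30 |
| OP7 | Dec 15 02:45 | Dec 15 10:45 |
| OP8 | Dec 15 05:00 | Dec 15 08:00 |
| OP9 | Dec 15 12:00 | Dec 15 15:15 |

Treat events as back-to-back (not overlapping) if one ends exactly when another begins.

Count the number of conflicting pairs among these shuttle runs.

Sorted by start: OP1, OP2, OP3, OP6, OP4, OP7, OP5, OP8, OP9.
OP2 starts before OP1 ends → OP1 and OP2 overlap.
OP3 starts after OP1 ends; OP1 is clear from here.
OP3 starts after OP2 ends; OP2 is clear from here.
OP6 starts exactly when OP3 ends (back-to-back, no overlap); OP3 is clear from here.
OP4 starts before OP6 ends → OP6 and OP4 overlap.
OP7 starts after OP6 ends; OP6 is clear from here.
OP7 starts before OP4 ends → OP4 and OP7 overlap.
OP5 starts before OP4 ends → OP4 and OP5 overlap.
OP8 starts exactly when OP4 ends (back-to-back, no overlap); OP4 is clear from here.
OP5 starts before OP7 ends → OP7 and OP5 overlap.
OP8 starts before OP7 ends → OP7 and OP8 overlap.
OP9 starts after OP7 ends.
OP8 starts before OP5 ends → OP5 and OP8 overlap.
OP9 starts after OP5 ends.
OP9 starts after OP8 ends.
Overlapping pairs: OP1 & OP2, OP4 & OP5, OP4 & OP6, OP4 & OP7, OP5 & OP7, OP5 & OP8, OP7 & OP8 — 7 in total.

7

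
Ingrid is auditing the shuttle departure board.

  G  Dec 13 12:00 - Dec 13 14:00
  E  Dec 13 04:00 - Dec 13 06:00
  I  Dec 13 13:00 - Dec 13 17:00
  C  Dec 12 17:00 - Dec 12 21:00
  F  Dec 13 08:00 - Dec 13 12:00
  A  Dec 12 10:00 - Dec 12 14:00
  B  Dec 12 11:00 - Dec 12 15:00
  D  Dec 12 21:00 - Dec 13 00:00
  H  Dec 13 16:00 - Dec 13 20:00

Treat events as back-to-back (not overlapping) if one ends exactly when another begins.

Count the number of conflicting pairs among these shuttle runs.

Check each pair: they overlap iff neither finishes before the other starts.
Sorted by start: A, B, C, D, E, F, G, I, H.
B starts before A ends → A and B overlap.
C starts after A ends — done with A.
C starts after B ends — done with B.
D starts exactly when C ends (back-to-back, no overlap) — done with C.
E starts after D ends — done with D.
F starts after E ends — done with E.
G starts exactly when F ends (back-to-back, no overlap) — done with F.
I starts before G ends → G and I overlap.
H starts after G ends.
H starts before I ends → I and H overlap.
Overlapping pairs: A & B, G & I, H & I — 3 in total.

3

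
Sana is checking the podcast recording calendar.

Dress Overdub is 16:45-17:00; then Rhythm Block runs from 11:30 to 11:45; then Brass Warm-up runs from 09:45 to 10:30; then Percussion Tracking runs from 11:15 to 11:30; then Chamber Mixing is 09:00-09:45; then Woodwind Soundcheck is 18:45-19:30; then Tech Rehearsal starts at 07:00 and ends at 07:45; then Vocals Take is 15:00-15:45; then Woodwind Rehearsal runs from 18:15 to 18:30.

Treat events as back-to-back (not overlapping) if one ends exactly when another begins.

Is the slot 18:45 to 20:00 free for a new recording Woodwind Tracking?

Tech Rehearsal: ends 07:45 at or before Woodwind Tracking starts 18:45 → clear.
Chamber Mixing: ends 09:45 at or before Woodwind Tracking starts 18:45 → clear.
Brass Warm-up: ends 10:30 at or before Woodwind Tracking starts 18:45 → clear.
Percussion Tracking: ends 11:30 at or before Woodwind Tracking starts 18:45 → clear.
Rhythm Block: ends 11:45 at or before Woodwind Tracking starts 18:45 → clear.
Vocals Take: ends 15:45 at or before Woodwind Tracking starts 18:45 → clear.
Dress Overdub: ends 17:00 at or before Woodwind Tracking starts 18:45 → clear.
Woodwind Rehearsal: ends 18:30 at or before Woodwind Tracking starts 18:45 → clear.
Woodwind Soundcheck: starts 18:45 before Woodwind Tracking ends 20:00, and ends 19:30 after Woodwind Tracking starts 18:45 → overlap.
Woodwind Tracking overlaps Woodwind Soundcheck.

No — it overlaps Woodwind Soundcheck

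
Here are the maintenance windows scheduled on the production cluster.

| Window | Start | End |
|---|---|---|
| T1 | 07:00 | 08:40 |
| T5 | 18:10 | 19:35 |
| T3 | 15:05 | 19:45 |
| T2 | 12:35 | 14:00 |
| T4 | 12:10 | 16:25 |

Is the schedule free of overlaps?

Two intervals overlap when each starts before the other ends.
Sorted by start: T1, T4, T2, T3, T5.
T4 starts after T1 ends; T1 is clear from here.
T2 starts before T4 ends → T4 and T2 overlap.
That's a conflict, so the schedule is not conflict-free.

No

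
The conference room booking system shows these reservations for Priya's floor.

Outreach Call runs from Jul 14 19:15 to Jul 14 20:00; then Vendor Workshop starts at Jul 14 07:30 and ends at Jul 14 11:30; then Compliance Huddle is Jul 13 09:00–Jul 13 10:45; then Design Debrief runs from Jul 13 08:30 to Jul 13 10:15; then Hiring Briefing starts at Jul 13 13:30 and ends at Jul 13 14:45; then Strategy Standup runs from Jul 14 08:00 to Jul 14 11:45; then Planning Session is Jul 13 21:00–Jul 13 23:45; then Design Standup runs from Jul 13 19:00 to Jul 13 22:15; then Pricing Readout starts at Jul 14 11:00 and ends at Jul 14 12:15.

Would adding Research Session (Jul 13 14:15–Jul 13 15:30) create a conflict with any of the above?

Design Debrief: ends Jul 13 10:15 at or before Research Session starts Jul 13 14:15 → clear.
Compliance Huddle: ends Jul 13 10:45 at or before Research Session starts Jul 13 14:15 → clear.
Hiring Briefing: starts Jul 13 13:30 before Research Session ends Jul 13 15:30, and ends Jul 13 14:45 after Research Session starts Jul 13 14:15 → overlap.
Design Standup: starts Jul 13 19:00 at or after Research Session ends Jul 13 15:30 → clear.
Planning Session: starts Jul 13 21:00 at or after Research Session ends Jul 13 15:30 → clear.
Vendor Workshop: starts Jul 14 07:30 at or after Research Session ends Jul 13 15:30 → clear.
Strategy Standup: starts Jul 14 08:00 at or after Research Session ends Jul 13 15:30 → clear.
Pricing Readout: starts Jul 14 11:00 at or after Research Session ends Jul 13 15:30 → clear.
Outreach Call: starts Jul 14 19:15 at or after Research Session ends Jul 13 15:30 → clear.
Research Session overlaps Hiring Briefing.

Yes — it overlaps Hiring Briefing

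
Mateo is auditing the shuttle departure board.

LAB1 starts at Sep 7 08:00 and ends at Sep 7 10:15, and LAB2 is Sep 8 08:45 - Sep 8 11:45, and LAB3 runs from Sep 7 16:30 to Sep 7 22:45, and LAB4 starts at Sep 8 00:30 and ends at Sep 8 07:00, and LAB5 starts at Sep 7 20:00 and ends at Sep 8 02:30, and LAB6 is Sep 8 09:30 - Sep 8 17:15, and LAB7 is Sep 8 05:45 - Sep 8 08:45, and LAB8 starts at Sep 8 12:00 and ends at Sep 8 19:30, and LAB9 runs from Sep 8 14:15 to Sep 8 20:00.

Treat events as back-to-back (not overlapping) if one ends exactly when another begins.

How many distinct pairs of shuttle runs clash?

7

Sorted by start: LAB1, LAB3, LAB5, LAB4, LAB7, LAB2, LAB6, LAB8, LAB9.
LAB3 starts after LAB1 ends, so LAB1 has no further overlaps.
LAB5 starts before LAB3 ends → LAB3 and LAB5 overlap.
LAB4 starts after LAB3 ends, so LAB3 has no further overlaps.
LAB4 starts before LAB5 ends → LAB5 and LAB4 overlap.
LAB7 starts after LAB5 ends, so LAB5 has no further overlaps.
LAB7 starts before LAB4 ends → LAB4 and LAB7 overlap.
LAB2 starts after LAB4 ends, so LAB4 has no further overlaps.
LAB2 starts exactly when LAB7 ends (back-to-back, no overlap), so LAB7 has no further overlaps.
LAB6 starts before LAB2 ends → LAB2 and LAB6 overlap.
LAB8 starts after LAB2 ends, so LAB2 has no further overlaps.
LAB8 starts before LAB6 ends → LAB6 and LAB8 overlap.
LAB9 starts before LAB6 ends → LAB6 and LAB9 overlap.
LAB9 starts before LAB8 ends → LAB8 and LAB9 overlap.
Overlapping pairs: LAB2 & LAB6, LAB3 & LAB5, LAB4 & LAB5, LAB4 & LAB7, LAB6 & LAB8, LAB6 & LAB9, LAB8 & LAB9 — 7 in total.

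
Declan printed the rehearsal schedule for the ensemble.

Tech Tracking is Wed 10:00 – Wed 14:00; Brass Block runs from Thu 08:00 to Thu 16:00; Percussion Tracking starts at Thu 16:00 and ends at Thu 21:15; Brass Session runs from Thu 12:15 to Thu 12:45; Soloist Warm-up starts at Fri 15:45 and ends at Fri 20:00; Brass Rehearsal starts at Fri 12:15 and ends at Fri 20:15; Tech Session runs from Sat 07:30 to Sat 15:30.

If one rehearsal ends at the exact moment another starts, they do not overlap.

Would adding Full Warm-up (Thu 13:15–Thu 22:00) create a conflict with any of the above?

Tech Tracking: ends Wed 14:00 at or before Full Warm-up starts Thu 13:15 → clear.
Brass Block: starts Thu 08:00 before Full Warm-up ends Thu 22:00, and ends Thu 16:00 after Full Warm-up starts Thu 13:15 → overlap.
Brass Session: ends Thu 12:45 at or before Full Warm-up starts Thu 13:15 → clear.
Percussion Tracking: starts Thu 16:00 before Full Warm-up ends Thu 22:00, and ends Thu 21:15 after Full Warm-up starts Thu 13:15 → overlap.
Brass Rehearsal: starts Fri 12:15 at or after Full Warm-up ends Thu 22:00 → clear.
Soloist Warm-up: starts Fri 15:45 at or after Full Warm-up ends Thu 22:00 → clear.
Tech Session: starts Sat 07:30 at or after Full Warm-up ends Thu 22:00 → clear.
Full Warm-up overlaps Brass Block, Percussion Tracking.

Yes — it overlaps Brass Block, Percussion Tracking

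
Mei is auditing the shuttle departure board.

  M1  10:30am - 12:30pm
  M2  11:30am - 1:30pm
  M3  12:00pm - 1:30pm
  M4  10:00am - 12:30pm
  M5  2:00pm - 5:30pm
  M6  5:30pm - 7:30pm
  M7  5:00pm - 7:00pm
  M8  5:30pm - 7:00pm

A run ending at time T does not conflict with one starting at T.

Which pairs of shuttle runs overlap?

M1 & M2, M1 & M3, M1 & M4, M2 & M3, M2 & M4, M3 & M4, M5 & M7, M6 & M7, M6 & M8, M7 & M8

Sorted by start: M4, M1, M2, M3, M5, M7, M6, M8.
M1 starts before M4 ends → M4 and M1 overlap.
M2 starts before M4 ends → M4 and M2 overlap.
M3 starts before M4 ends → M4 and M3 overlap.
M5 starts after M4 ends, so nothing later overlaps M4 either.
M2 starts before M1 ends → M1 and M2 overlap.
M3 starts before M1 ends → M1 and M3 overlap.
M5 starts after M1 ends, so nothing later overlaps M1 either.
M3 starts before M2 ends → M2 and M3 overlap.
M5 starts after M2 ends, so nothing later overlaps M2 either.
M5 starts after M3 ends, so nothing later overlaps M3 either.
M7 starts before M5 ends → M5 and M7 overlap.
M6 starts exactly when M5 ends (back-to-back, no overlap), so nothing later overlaps M5 either.
M6 starts before M7 ends → M7 and M6 overlap.
M8 starts before M7 ends → M7 and M8 overlap.
M8 starts before M6 ends → M6 and M8 overlap.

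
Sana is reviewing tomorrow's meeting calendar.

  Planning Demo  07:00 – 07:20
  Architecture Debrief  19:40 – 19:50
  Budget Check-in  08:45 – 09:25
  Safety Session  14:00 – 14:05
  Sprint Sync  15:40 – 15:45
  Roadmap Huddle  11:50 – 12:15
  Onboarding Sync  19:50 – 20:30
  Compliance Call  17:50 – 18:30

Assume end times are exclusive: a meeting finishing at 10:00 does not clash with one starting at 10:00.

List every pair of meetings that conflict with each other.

Two intervals overlap when each starts before the other ends.
Sorted by start: Planning Demo, Budget Check-in, Roadmap Huddle, Safety Session, Sprint Sync, Compliance Call, Architecture Debrief, Onboarding Sync.
Budget Check-in starts after Planning Demo ends, so nothing later overlaps Planning Demo either.
Roadmap Huddle starts after Budget Check-in ends, so nothing later overlaps Budget Check-in either.
Safety Session starts after Roadmap Huddle ends, so nothing later overlaps Roadmap Huddle either.
Sprint Sync starts after Safety Session ends, so nothing later overlaps Safety Session either.
Compliance Call starts after Sprint Sync ends, so nothing later overlaps Sprint Sync either.
Architecture Debrief starts after Compliance Call ends, so nothing later overlaps Compliance Call either.
Onboarding Sync starts exactly when Architecture Debrief ends (back-to-back, no overlap).

no conflicts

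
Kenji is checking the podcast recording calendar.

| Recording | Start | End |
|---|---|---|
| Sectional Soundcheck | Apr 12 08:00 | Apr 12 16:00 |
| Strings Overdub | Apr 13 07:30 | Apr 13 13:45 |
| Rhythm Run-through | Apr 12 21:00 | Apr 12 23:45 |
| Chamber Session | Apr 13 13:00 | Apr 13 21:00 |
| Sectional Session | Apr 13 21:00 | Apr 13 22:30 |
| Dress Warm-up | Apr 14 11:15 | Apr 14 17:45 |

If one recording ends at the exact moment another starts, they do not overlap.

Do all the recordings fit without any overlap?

Sorted by start: Sectional Soundcheck, Rhythm Run-through, Strings Overdub, Chamber Session, Sectional Session, Dress Warm-up.
Rhythm Run-through starts after Sectional Soundcheck ends, so Sectional Soundcheck has no further overlaps.
Strings Overdub starts after Rhythm Run-through ends, so Rhythm Run-through has no further overlaps.
Chamber Session starts before Strings Overdub ends → Strings Overdub and Chamber Session overlap.
That's a conflict, so the schedule is not conflict-free.

No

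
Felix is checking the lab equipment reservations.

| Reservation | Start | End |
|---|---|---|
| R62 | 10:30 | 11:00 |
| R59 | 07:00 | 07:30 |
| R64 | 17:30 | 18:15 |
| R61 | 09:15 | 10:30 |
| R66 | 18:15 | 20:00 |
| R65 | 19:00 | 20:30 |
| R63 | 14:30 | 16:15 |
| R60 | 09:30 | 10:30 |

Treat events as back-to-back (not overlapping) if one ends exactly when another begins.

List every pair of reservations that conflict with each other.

Sorted by start: R59, R61, R60, R62, R63, R64, R66, R65.
R61 starts after R59 ends; R59 is clear from here.
R60 starts before R61 ends → R61 and R60 overlap.
R62 starts exactly when R61 ends (back-to-back, no overlap); R61 is clear from here.
R62 starts exactly when R60 ends (back-to-back, no overlap); R60 is clear from here.
R63 starts after R62 ends; R62 is clear from here.
R64 starts after R63 ends; R63 is clear from here.
R66 starts exactly when R64 ends (back-to-back, no overlap); R64 is clear from here.
R65 starts before R66 ends → R66 and R65 overlap.

R60 & R61, R65 & R66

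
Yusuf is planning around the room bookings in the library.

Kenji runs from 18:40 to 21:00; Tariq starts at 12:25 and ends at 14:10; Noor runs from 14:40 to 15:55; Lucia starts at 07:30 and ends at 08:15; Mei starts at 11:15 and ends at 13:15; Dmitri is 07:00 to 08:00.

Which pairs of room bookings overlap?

Sorted by start: Dmitri, Lucia, Mei, Tariq, Noor, Kenji.
Lucia starts before Dmitri ends → Dmitri and Lucia overlap.
Mei starts after Dmitri ends — done with Dmitri.
Mei starts after Lucia ends — done with Lucia.
Tariq starts before Mei ends → Mei and Tariq overlap.
Noor starts after Mei ends — done with Mei.
Noor starts after Tariq ends — done with Tariq.
Kenji starts after Noor ends.

Dmitri & Lucia, Mei & Tariq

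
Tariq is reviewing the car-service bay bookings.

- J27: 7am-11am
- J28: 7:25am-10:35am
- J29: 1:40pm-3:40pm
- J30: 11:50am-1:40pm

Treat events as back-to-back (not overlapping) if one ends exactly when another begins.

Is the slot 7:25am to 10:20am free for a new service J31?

No — it overlaps J27, J28

J27: starts 7am before J31 ends 10:20am, and ends 11am after J31 starts 7:25am → overlap.
J28: starts 7:25am before J31 ends 10:20am, and ends 10:35am after J31 starts 7:25am → overlap.
J30: starts 11:50am at or after J31 ends 10:20am → clear.
J29: starts 1:40pm at or after J31 ends 10:20am → clear.
J31 overlaps J27, J28.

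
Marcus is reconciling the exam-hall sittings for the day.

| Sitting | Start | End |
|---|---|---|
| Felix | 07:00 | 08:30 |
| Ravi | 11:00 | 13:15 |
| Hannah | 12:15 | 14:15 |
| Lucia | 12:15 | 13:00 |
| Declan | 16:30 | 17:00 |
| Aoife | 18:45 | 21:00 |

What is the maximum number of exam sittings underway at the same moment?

Walk through starts and ends in time order (an end at T is processed before a start at T):
07:00 start Felix → 1
08:30 end Felix → 0
11:00 start Ravi → 1
12:15 start Hannah → 2
12:15 start Lucia → 3
13:00 end Lucia → 2
13:15 end Ravi → 1
14:15 end Hannah → 0
16:30 start Declan → 1
17:00 end Declan → 0
18:45 start Aoife → 1
21:00 end Aoife → 0
Peak is 3, at 12:15 (Hannah, Lucia, Ravi).

3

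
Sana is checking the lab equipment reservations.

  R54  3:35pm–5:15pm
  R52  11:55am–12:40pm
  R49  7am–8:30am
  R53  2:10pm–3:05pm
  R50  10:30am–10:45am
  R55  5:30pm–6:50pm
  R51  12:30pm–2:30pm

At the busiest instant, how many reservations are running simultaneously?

Sort all start/end points and keep a running count:
7am start R49 → 1
8:30am end R49 → 0
10:30am start R50 → 1
10:45am end R50 → 0
11:55am start R52 → 1
12:30pm start R51 → 2
12:40pm end R52 → 1
2:10pm start R53 → 2
2:30pm end R51 → 1
3:05pm end R53 → 0
3:35pm start R54 → 1
5:15pm end R54 → 0
5:30pm start R55 → 1
6:50pm end R55 → 0
Peak is 2, at 12:30pm (R51, R52).

2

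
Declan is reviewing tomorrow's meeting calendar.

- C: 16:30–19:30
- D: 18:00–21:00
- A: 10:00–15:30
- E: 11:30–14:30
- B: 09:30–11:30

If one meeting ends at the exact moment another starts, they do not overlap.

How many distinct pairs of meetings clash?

3

Sorted by start: B, A, E, C, D.
A starts before B ends → B and A overlap.
E starts exactly when B ends (back-to-back, no overlap), so B has no further overlaps.
E starts before A ends → A and E overlap.
C starts after A ends, so A has no further overlaps.
C starts after E ends, so E has no further overlaps.
D starts before C ends → C and D overlap.
Overlapping pairs: A & B, A & E, C & D — 3 in total.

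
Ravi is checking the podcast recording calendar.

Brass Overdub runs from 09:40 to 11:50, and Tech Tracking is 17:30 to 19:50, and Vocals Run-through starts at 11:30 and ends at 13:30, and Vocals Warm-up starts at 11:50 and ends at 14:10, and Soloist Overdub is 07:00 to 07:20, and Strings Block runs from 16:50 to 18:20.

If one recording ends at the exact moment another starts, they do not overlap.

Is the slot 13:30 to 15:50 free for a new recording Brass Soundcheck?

No — it overlaps Vocals Warm-up

Soloist Overdub: ends 07:20 at or before Brass Soundcheck starts 13:30 → clear.
Brass Overdub: ends 11:50 at or before Brass Soundcheck starts 13:30 → clear.
Vocals Run-through: ends 13:30 at or before Brass Soundcheck starts 13:30 → clear.
Vocals Warm-up: starts 11:50 before Brass Soundcheck ends 15:50, and ends 14:10 after Brass Soundcheck starts 13:30 → overlap.
Strings Block: starts 16:50 at or after Brass Soundcheck ends 15:50 → clear.
Tech Tracking: starts 17:30 at or after Brass Soundcheck ends 15:50 → clear.
Brass Soundcheck overlaps Vocals Warm-up.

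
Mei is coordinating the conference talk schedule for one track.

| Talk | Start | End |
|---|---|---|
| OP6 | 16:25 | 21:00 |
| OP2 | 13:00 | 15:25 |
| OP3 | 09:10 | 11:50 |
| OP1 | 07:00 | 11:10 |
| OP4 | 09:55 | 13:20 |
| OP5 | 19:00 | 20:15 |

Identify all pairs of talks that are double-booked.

OP1 & OP3, OP1 & OP4, OP2 & OP4, OP3 & OP4, OP5 & OP6

Sorted by start: OP1, OP3, OP4, OP2, OP6, OP5.
OP3 starts before OP1 ends → OP1 and OP3 overlap.
OP4 starts before OP1 ends → OP1 and OP4 overlap.
OP2 starts after OP1 ends; OP1 is clear from here.
OP4 starts before OP3 ends → OP3 and OP4 overlap.
OP2 starts after OP3 ends; OP3 is clear from here.
OP2 starts before OP4 ends → OP4 and OP2 overlap.
OP6 starts after OP4 ends; OP4 is clear from here.
OP6 starts after OP2 ends; OP2 is clear from here.
OP5 starts before OP6 ends → OP6 and OP5 overlap.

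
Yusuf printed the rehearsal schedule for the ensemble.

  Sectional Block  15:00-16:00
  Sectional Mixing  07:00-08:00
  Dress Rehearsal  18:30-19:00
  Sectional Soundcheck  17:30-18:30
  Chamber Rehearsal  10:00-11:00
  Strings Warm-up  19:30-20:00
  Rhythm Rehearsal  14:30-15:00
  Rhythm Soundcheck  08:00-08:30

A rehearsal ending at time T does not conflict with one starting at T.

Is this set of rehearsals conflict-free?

Yes

Sorted by start: Sectional Mixing, Rhythm Soundcheck, Chamber Rehearsal, Rhythm Rehearsal, Sectional Block, Sectional Soundcheck, Dress Rehearsal, Strings Warm-up.
Rhythm Soundcheck starts exactly when Sectional Mixing ends (back-to-back, no overlap), so Sectional Mixing has no further overlaps.
Chamber Rehearsal starts after Rhythm Soundcheck ends, so Rhythm Soundcheck has no further overlaps.
Rhythm Rehearsal starts after Chamber Rehearsal ends, so Chamber Rehearsal has no further overlaps.
Sectional Block starts exactly when Rhythm Rehearsal ends (back-to-back, no overlap), so Rhythm Rehearsal has no further overlaps.
Sectional Soundcheck starts after Sectional Block ends, so Sectional Block has no further overlaps.
Dress Rehearsal starts exactly when Sectional Soundcheck ends (back-to-back, no overlap), so Sectional Soundcheck has no further overlaps.
Strings Warm-up starts after Dress Rehearsal ends.
Every pair is clear; the schedule has no overlaps.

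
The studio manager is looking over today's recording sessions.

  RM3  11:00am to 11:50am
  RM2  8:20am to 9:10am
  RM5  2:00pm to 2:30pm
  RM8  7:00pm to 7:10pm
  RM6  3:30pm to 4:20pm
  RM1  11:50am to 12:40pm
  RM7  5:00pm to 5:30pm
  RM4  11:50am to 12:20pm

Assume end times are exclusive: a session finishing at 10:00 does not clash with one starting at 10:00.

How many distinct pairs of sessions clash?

1

Check each pair: they overlap iff neither finishes before the other starts.
Sorted by start: RM2, RM3, RM1, RM4, RM5, RM6, RM7, RM8.
RM3 starts after RM2 ends; RM2 is clear from here.
RM1 starts exactly when RM3 ends (back-to-back, no overlap); RM3 is clear from here.
RM4 starts before RM1 ends → RM1 and RM4 overlap.
RM5 starts after RM1 ends; RM1 is clear from here.
RM5 starts after RM4 ends; RM4 is clear from here.
RM6 starts after RM5 ends; RM5 is clear from here.
RM7 starts after RM6 ends; RM6 is clear from here.
RM8 starts after RM7 ends.
Overlapping pairs: RM1 & RM4 — 1 in total.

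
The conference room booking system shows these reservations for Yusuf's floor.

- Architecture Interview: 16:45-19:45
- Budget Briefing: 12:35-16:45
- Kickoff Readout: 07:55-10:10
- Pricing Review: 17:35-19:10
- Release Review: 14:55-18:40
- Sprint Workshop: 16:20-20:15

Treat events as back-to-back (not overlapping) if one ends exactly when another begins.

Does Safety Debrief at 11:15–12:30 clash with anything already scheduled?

No — it doesn't clash with anything

Kickoff Readout: ends 10:10 at or before Safety Debrief starts 11:15 → clear.
Budget Briefing: starts 12:35 at or after Safety Debrief ends 12:30 → clear.
Release Review: starts 14:55 at or after Safety Debrief ends 12:30 → clear.
Sprint Workshop: starts 16:20 at or after Safety Debrief ends 12:30 → clear.
Architecture Interview: starts 16:45 at or after Safety Debrief ends 12:30 → clear.
Pricing Review: starts 17:35 at or after Safety Debrief ends 12:30 → clear.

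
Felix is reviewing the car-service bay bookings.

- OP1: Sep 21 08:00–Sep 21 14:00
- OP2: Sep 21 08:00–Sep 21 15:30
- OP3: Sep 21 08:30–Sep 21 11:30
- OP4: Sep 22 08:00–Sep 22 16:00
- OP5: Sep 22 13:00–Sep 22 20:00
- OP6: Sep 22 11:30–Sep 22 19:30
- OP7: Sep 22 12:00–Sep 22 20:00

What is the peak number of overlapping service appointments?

Sort all start/end points and keep a running count:
Sep 21 08:00 start OP1 → 1
Sep 21 08:00 start OP2 → 2
Sep 21 08:30 start OP3 → 3
Sep 21 11:30 end OP3 → 2
Sep 21 14:00 end OP1 → 1
Sep 21 15:30 end OP2 → 0
Sep 22 08:00 start OP4 → 1
Sep 22 11:30 start OP6 → 2
Sep 22 12:00 start OP7 → 3
Sep 22 13:00 start OP5 → 4
Sep 22 16:00 end OP4 → 3
Sep 22 19:30 end OP6 → 2
Sep 22 20:00 end OP5 → 1
Sep 22 20:00 end OP7 → 0
Peak is 4, at Sep 22 13:00 (OP4, OP5, OP6, OP7).

4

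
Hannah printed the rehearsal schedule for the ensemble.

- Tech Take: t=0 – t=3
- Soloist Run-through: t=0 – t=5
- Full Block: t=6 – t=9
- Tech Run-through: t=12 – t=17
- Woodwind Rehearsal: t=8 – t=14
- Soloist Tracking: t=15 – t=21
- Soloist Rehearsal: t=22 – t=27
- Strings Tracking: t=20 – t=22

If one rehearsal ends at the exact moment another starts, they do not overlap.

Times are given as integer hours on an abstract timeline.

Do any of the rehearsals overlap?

Yes

Sorted by start: Tech Take, Soloist Run-through, Full Block, Woodwind Rehearsal, Tech Run-through, Soloist Tracking, Strings Tracking, Soloist Rehearsal.
Soloist Run-through starts before Tech Take ends → Tech Take and Soloist Run-through overlap.
That's a conflict, so the schedule is not conflict-free.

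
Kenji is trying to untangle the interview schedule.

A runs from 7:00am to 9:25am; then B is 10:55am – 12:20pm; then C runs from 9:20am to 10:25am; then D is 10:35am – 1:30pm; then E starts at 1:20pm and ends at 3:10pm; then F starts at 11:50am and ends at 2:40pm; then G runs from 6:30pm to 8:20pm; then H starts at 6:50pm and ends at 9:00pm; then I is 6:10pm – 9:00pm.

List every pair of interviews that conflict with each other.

Sorted by start: A, C, D, B, F, E, I, G, H.
C starts before A ends → A and C overlap.
D starts after A ends; A is clear from here.
D starts after C ends; C is clear from here.
B starts before D ends → D and B overlap.
F starts before D ends → D and F overlap.
E starts before D ends → D and E overlap.
I starts after D ends; D is clear from here.
F starts before B ends → B and F overlap.
E starts after B ends; B is clear from here.
E starts before F ends → F and E overlap.
I starts after F ends; F is clear from here.
I starts after E ends; E is clear from here.
G starts before I ends → I and G overlap.
H starts before I ends → I and H overlap.
H starts before G ends → G and H overlap.

A & C, B & D, B & F, D & E, D & F, E & F, G & H, G & I, H & I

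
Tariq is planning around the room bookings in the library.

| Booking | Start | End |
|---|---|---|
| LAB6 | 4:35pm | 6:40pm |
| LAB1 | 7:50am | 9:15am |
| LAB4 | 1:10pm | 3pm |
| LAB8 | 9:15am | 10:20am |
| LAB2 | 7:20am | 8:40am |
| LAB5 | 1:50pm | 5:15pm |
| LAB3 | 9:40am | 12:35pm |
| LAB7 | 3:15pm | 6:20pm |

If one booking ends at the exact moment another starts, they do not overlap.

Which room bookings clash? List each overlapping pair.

Check each pair: they overlap iff neither finishes before the other starts.
Sorted by start: LAB2, LAB1, LAB8, LAB3, LAB4, LAB5, LAB7, LAB6.
LAB1 starts before LAB2 ends → LAB2 and LAB1 overlap.
LAB8 starts after LAB2 ends; LAB2 is clear from here.
LAB8 starts exactly when LAB1 ends (back-to-back, no overlap); LAB1 is clear from here.
LAB3 starts before LAB8 ends → LAB8 and LAB3 overlap.
LAB4 starts after LAB8 ends; LAB8 is clear from here.
LAB4 starts after LAB3 ends; LAB3 is clear from here.
LAB5 starts before LAB4 ends → LAB4 and LAB5 overlap.
LAB7 starts after LAB4 ends; LAB4 is clear from here.
LAB7 starts before LAB5 ends → LAB5 and LAB7 overlap.
LAB6 starts before LAB5 ends → LAB5 and LAB6 overlap.
LAB6 starts before LAB7 ends → LAB7 and LAB6 overlap.

LAB1 & LAB2, LAB3 & LAB8, LAB4 & LAB5, LAB5 & LAB6, LAB5 & LAB7, LAB6 & LAB7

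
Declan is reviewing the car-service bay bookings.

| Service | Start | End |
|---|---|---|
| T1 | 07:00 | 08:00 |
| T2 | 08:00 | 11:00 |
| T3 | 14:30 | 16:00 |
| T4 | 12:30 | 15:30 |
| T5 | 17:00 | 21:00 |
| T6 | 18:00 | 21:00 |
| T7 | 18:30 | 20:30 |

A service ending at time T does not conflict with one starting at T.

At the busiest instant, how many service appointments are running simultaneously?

3

Sweep the timeline, counting +1 at each start and −1 at each end (ends before starts at a tie):
07:00 start T1 → 1
08:00 end T1 → 0
08:00 start T2 → 1
11:00 end T2 → 0
12:30 start T4 → 1
14:30 start T3 → 2
15:30 end T4 → 1
16:00 end T3 → 0
17:00 start T5 → 1
18:00 start T6 → 2
18:30 start T7 → 3
20:30 end T7 → 2
21:00 end T5 → 1
21:00 end T6 → 0
Peak is 3, at 18:30 (T5, T6, T7).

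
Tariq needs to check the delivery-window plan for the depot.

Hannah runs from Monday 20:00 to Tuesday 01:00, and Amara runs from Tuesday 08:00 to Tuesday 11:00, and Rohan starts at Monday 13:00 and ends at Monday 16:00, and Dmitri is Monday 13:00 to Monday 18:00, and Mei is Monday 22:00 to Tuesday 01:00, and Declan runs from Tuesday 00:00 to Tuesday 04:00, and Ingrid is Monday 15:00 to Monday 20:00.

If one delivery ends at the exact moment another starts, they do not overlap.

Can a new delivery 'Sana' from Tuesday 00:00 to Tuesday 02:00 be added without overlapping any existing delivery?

Rohan: ends Monday 16:00 at or before Sana starts Tuesday 00:00 → clear.
Dmitri: ends Monday 18:00 at or before Sana starts Tuesday 00:00 → clear.
Ingrid: ends Monday 20:00 at or before Sana starts Tuesday 00:00 → clear.
Hannah: starts Monday 20:00 before Sana ends Tuesday 02:00, and ends Tuesday 01:00 after Sana starts Tuesday 00:00 → overlap.
Mei: starts Monday 22:00 before Sana ends Tuesday 02:00, and ends Tuesday 01:00 after Sana starts Tuesday 00:00 → overlap.
Declan: starts Tuesday 00:00 before Sana ends Tuesday 02:00, and ends Tuesday 04:00 after Sana starts Tuesday 00:00 → overlap.
Amara: starts Tuesday 08:00 at or after Sana ends Tuesday 02:00 → clear.
Sana overlaps Mei, Declan, Hannah.

No — it overlaps Declan, Hannah, Mei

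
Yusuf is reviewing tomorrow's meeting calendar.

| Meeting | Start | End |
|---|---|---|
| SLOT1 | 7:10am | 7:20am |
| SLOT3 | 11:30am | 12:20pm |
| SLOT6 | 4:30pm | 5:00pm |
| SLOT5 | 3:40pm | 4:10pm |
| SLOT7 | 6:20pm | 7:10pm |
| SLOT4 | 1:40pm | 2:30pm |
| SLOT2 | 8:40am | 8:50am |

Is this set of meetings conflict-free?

Yes

Check each pair: they overlap iff neither finishes before the other starts.
Sorted by start: SLOT1, SLOT2, SLOT3, SLOT4, SLOT5, SLOT6, SLOT7.
SLOT2 starts after SLOT1 ends — done with SLOT1.
SLOT3 starts after SLOT2 ends — done with SLOT2.
SLOT4 starts after SLOT3 ends — done with SLOT3.
SLOT5 starts after SLOT4 ends — done with SLOT4.
SLOT6 starts after SLOT5 ends — done with SLOT5.
SLOT7 starts after SLOT6 ends.
Every pair is clear; the schedule has no overlaps.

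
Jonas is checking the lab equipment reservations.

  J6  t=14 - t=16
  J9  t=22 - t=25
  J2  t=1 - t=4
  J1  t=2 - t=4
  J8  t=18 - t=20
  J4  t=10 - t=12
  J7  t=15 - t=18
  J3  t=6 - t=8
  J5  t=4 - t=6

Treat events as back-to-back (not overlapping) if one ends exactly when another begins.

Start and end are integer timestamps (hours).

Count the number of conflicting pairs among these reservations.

Sorted by start: J2, J1, J5, J3, J4, J6, J7, J8, J9.
J1 starts before J2 ends → J2 and J1 overlap.
J5 starts exactly when J2 ends (back-to-back, no overlap), so J2 has no further overlaps.
J5 starts exactly when J1 ends (back-to-back, no overlap), so J1 has no further overlaps.
J3 starts exactly when J5 ends (back-to-back, no overlap), so J5 has no further overlaps.
J4 starts after J3 ends, so J3 has no further overlaps.
J6 starts after J4 ends, so J4 has no further overlaps.
J7 starts before J6 ends → J6 and J7 overlap.
J8 starts after J6 ends, so J6 has no further overlaps.
J8 starts exactly when J7 ends (back-to-back, no overlap), so J7 has no further overlaps.
J9 starts after J8 ends.
Overlapping pairs: J1 & J2, J6 & J7 — 2 in total.

2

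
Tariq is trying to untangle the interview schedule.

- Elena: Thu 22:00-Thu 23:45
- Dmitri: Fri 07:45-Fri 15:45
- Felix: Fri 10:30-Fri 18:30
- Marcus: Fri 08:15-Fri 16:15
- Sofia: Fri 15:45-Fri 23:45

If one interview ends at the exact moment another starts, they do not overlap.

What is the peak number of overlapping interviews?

Sort all start/end points and keep a running count:
Thu 22:00 start Elena → 1
Thu 23:45 end Elena → 0
Fri 07:45 start Dmitri → 1
Fri 08:15 start Marcus → 2
Fri 10:30 start Felix → 3
Fri 15:45 end Dmitri → 2
Fri 15:45 start Sofia → 3
Fri 16:15 end Marcus → 2
Fri 18:30 end Felix → 1
Fri 23:45 end Sofia → 0
Peak is 3, at Fri 10:30 (Dmitri, Felix, Marcus).

3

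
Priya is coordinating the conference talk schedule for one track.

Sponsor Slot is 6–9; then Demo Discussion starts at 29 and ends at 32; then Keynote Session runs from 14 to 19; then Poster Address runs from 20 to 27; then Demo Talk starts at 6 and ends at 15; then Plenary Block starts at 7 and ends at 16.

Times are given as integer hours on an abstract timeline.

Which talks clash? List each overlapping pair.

Demo Talk & Keynote Session, Demo Talk & Plenary Block, Demo Talk & Sponsor Slot, Keynote Session & Plenary Block, Plenary Block & Sponsor Slot

Sorted by start: Demo Talk, Sponsor Slot, Plenary Block, Keynote Session, Poster Address, Demo Discussion.
Sponsor Slot starts before Demo Talk ends → Demo Talk and Sponsor Slot overlap.
Plenary Block starts before Demo Talk ends → Demo Talk and Plenary Block overlap.
Keynote Session starts before Demo Talk ends → Demo Talk and Keynote Session overlap.
Poster Address starts after Demo Talk ends, so nothing later overlaps Demo Talk either.
Plenary Block starts before Sponsor Slot ends → Sponsor Slot and Plenary Block overlap.
Keynote Session starts after Sponsor Slot ends, so nothing later overlaps Sponsor Slot either.
Keynote Session starts before Plenary Block ends → Plenary Block and Keynote Session overlap.
Poster Address starts after Plenary Block ends, so nothing later overlaps Plenary Block either.
Poster Address starts after Keynote Session ends, so nothing later overlaps Keynote Session either.
Demo Discussion starts after Poster Address ends.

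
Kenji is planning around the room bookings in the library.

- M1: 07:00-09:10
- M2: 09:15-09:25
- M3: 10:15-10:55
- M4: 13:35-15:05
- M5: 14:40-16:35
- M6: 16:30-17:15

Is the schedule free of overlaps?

Check each pair: they overlap iff neither finishes before the other starts.
Sorted by start: M1, M2, M3, M4, M5, M6.
M2 starts after M1 ends — done with M1.
M3 starts after M2 ends — done with M2.
M4 starts after M3 ends — done with M3.
M5 starts before M4 ends → M4 and M5 overlap.
That's a conflict, so the schedule is not conflict-free.

No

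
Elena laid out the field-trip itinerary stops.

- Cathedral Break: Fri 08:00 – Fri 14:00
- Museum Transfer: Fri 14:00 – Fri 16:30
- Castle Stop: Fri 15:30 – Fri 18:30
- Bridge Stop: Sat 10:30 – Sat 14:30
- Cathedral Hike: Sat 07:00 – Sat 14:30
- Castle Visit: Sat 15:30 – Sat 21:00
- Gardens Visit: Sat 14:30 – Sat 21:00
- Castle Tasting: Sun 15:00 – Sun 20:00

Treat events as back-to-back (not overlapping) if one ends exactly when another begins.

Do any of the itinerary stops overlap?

Two intervals overlap when each starts before the other ends.
Sorted by start: Cathedral Break, Museum Transfer, Castle Stop, Cathedral Hike, Bridge Stop, Gardens Visit, Castle Visit, Castle Tasting.
Museum Transfer starts exactly when Cathedral Break ends (back-to-back, no overlap), so nothing later overlaps Cathedral Break either.
Castle Stop starts before Museum Transfer ends → Museum Transfer and Castle Stop overlap.
That's a conflict, so the schedule is not conflict-free.

Yes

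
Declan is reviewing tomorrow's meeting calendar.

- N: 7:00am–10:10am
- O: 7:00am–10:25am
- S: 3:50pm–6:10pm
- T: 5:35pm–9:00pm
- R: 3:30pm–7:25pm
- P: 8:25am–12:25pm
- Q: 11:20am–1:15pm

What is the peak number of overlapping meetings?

Sort all start/end points and keep a running count:
7:00am start N → 1
7:00am start O → 2
8:25am start P → 3
10:10am end N → 2
10:25am end O → 1
11:20am start Q → 2
12:25pm end P → 1
1:15pm end Q → 0
3:30pm start R → 1
3:50pm start S → 2
5:35pm start T → 3
6:10pm end S → 2
7:25pm end R → 1
9:00pm end T → 0
Peak is 3, at 8:25am (N, O, P).

3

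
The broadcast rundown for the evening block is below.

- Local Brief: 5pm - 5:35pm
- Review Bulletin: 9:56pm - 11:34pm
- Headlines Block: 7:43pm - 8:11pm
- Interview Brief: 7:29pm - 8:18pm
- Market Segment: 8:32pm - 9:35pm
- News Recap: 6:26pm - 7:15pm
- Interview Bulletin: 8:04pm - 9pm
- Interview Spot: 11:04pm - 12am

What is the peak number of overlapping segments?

3

Sweep the timeline, counting +1 at each start and −1 at each end (ends before starts at a tie):
5pm start Local Brief → 1
5:35pm end Local Brief → 0
6:26pm start News Recap → 1
7:15pm end News Recap → 0
7:29pm start Interview Brief → 1
7:43pm start Headlines Block → 2
8:04pm start Interview Bulletin → 3
8:11pm end Headlines Block → 2
8:18pm end Interview Brief → 1
8:32pm start Market Segment → 2
9pm end Interview Bulletin → 1
9:35pm end Market Segment → 0
9:56pm start Review Bulletin → 1
11:04pm start Interview Spot → 2
11:34pm end Review Bulletin → 1
12am end Interview Spot → 0
Peak is 3, at 8:04pm (Headlines Block, Interview Brief, Interview Bulletin).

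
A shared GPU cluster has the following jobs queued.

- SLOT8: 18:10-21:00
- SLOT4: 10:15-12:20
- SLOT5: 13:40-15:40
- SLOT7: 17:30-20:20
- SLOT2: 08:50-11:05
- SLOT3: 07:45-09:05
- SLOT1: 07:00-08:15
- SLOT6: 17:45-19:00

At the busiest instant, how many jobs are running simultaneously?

3

Sort all start/end points and keep a running count:
07:00 start SLOT1 → 1
07:45 start SLOT3 → 2
08:15 end SLOT1 → 1
08:50 start SLOT2 → 2
09:05 end SLOT3 → 1
10:15 start SLOT4 → 2
11:05 end SLOT2 → 1
12:20 end SLOT4 → 0
13:40 start SLOT5 → 1
15:40 end SLOT5 → 0
17:30 start SLOT7 → 1
17:45 start SLOT6 → 2
18:10 start SLOT8 → 3
19:00 end SLOT6 → 2
20:20 end SLOT7 → 1
21:00 end SLOT8 → 0
Peak is 3, at 18:10 (SLOT6, SLOT7, SLOT8).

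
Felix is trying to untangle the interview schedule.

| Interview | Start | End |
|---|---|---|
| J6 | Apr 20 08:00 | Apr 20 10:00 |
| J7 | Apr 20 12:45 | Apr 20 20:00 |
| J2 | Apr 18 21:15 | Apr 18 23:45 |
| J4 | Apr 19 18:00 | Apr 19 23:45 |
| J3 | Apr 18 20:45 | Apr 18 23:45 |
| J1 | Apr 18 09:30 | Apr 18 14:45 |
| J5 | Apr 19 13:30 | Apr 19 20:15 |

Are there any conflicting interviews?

Yes

Check each pair: they overlap iff neither finishes before the other starts.
Sorted by start: J1, J3, J2, J5, J4, J6, J7.
J3 starts after J1 ends, so J1 has no further overlaps.
J2 starts before J3 ends → J3 and J2 overlap.
That's a conflict, so the schedule is not conflict-free.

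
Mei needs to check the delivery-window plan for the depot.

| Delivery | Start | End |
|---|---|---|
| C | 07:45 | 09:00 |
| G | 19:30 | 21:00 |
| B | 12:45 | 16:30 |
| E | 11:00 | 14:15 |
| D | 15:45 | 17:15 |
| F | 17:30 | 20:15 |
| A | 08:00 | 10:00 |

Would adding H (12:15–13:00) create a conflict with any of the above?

Yes — it overlaps B, E

C: ends 09:00 at or before H starts 12:15 → clear.
A: ends 10:00 at or before H starts 12:15 → clear.
E: starts 11:00 before H ends 13:00, and ends 14:15 after H starts 12:15 → overlap.
B: starts 12:45 before H ends 13:00, and ends 16:30 after H starts 12:15 → overlap.
D: starts 15:45 at or after H ends 13:00 → clear.
F: starts 17:30 at or after H ends 13:00 → clear.
G: starts 19:30 at or after H ends 13:00 → clear.
H overlaps B, E.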